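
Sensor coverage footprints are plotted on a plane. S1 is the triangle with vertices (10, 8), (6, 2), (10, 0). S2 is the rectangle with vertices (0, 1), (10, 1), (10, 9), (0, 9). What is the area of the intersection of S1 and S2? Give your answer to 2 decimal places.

The intersection is the polygon with vertices (6,2), (10,8), (10,1), (8,1).
By the shoelace formula its area is 15.00.

15.00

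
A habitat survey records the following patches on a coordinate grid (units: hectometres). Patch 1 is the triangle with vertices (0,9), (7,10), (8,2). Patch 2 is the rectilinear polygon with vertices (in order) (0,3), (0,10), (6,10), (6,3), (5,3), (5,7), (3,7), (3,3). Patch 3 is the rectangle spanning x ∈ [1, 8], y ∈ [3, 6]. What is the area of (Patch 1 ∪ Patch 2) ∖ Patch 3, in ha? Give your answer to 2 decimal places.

|Patch 1 ∪ Patch 2| = 47.1786.
|(Patch 1 ∪ Patch 2) ∩ Patch 3| = 14.8214.
|(Patch 1 ∪ Patch 2) ∖ Patch 3| = 47.1786 − 14.8214 = 32.36.

32.36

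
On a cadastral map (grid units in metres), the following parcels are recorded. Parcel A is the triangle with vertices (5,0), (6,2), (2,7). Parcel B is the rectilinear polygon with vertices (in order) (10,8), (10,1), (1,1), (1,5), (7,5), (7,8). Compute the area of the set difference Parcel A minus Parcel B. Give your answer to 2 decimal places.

|Parcel A| = 6.5, |Parcel A∩Parcel B| = 5.2929.
|Parcel A ∖ Parcel B| = |Parcel A| − |Parcel A∩Parcel B| = 6.5 − 5.2929 = 1.21.

1.21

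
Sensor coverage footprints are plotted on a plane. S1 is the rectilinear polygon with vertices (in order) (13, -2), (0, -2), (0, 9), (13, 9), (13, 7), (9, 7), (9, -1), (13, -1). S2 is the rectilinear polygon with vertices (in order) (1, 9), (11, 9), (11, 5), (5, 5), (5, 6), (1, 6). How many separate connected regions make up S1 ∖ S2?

2

S1 ∖ S2 splits into 2 disjoint pieces (area 75, area 4).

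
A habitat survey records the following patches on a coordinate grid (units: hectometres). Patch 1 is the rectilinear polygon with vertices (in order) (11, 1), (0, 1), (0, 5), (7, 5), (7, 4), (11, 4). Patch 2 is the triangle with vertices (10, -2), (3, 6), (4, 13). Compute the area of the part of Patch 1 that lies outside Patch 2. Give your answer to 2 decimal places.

|Patch 1| = 40, |Patch 1∩Patch 2| = 9.1.
|Patch 1 ∖ Patch 2| = |Patch 1| − |Patch 1∩Patch 2| = 40 − 9.1 = 30.90.

30.90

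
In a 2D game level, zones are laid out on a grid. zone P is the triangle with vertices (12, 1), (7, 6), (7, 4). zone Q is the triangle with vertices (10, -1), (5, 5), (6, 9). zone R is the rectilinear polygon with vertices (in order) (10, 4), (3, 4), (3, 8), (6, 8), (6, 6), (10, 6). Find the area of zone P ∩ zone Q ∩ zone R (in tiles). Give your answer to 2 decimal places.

The intersection is the polygon with vertices (7,6), (7.333,5.667), (8,4), (7,4).
By the shoelace formula its area is 1.17.

1.17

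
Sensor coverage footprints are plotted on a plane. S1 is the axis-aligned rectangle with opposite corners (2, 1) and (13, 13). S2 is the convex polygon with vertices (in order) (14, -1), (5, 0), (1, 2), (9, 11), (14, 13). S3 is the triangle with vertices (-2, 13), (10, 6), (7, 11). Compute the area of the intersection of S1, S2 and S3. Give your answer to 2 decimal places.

The intersection is the polygon with vertices (7.806,9.657), (10,6), (6.415,8.091).
By the shoelace formula its area is 4.26.

4.26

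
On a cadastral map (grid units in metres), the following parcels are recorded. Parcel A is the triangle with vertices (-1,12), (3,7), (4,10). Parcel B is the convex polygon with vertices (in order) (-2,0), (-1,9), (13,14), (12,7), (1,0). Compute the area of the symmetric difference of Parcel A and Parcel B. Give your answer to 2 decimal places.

|Parcel A| = 8.5, |Parcel B| = 116.5, |Parcel A∩Parcel B| = 5.3566.
|Parcel A △ Parcel B| = |Parcel A| + |Parcel B| − 2·|Parcel A∩Parcel B| = 8.5 + 116.5 − 10.7132 = 114.29.

114.29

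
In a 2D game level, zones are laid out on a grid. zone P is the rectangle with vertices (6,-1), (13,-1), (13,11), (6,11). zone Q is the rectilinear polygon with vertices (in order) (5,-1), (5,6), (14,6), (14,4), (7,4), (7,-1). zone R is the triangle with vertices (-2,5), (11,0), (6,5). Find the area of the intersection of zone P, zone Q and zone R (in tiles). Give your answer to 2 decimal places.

The intersection is the polygon with vertices (7,1.538), (6,1.923), (6,5), (7,4).
By the shoelace formula its area is 2.77.

2.77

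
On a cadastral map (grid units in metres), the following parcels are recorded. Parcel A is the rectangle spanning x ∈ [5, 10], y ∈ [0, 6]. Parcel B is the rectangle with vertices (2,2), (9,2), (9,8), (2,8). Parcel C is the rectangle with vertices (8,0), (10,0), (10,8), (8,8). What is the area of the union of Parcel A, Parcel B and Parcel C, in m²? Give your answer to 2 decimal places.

By inclusion–exclusion:
Individual areas: |Parcel A| = 30, |Parcel B| = 42, |Parcel C| = 16.
|Parcel A∩Parcel B|: x∈[5,9], y∈[2,6] → 4·4 = 16.
|Parcel A∩Parcel C|: x∈[8,10], y∈[0,6] → 2·6 = 12.
|Parcel B∩Parcel C|: x∈[8,9], y∈[2,8] → 1·6 = 6.
|Parcel A∩Parcel B∩Parcel C| = 4.
|Parcel A ∪ Parcel B ∪ Parcel C| = 88 − 34 + 4 = 58.00.

58.00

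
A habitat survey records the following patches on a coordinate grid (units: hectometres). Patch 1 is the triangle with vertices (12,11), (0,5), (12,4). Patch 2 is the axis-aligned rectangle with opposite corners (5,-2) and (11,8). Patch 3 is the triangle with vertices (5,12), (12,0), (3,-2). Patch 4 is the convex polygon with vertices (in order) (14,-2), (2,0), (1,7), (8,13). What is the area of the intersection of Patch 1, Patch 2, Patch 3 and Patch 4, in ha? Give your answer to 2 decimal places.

11.95

The intersection is the polygon with vertices (9.547,4.204), (5,4.583), (5,7.5), (6,8), (7.333,8).
By the shoelace formula its area is 11.95.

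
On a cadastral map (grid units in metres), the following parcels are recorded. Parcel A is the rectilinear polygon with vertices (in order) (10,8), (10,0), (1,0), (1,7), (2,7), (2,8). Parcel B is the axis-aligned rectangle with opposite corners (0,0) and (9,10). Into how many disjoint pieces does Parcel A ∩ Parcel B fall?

Parcel A ∩ Parcel B is a single connected region.

1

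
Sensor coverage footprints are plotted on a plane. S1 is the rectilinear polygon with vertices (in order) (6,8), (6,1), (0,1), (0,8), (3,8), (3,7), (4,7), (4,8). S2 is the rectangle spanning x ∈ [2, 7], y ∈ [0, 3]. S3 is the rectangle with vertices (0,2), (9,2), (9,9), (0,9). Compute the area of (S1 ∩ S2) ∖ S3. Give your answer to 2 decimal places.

4.00

|S1 ∩ S2| = 8.
|(S1 ∩ S2) ∩ S3| = 4.
|(S1 ∩ S2) ∖ S3| = 8 − 4 = 4.00.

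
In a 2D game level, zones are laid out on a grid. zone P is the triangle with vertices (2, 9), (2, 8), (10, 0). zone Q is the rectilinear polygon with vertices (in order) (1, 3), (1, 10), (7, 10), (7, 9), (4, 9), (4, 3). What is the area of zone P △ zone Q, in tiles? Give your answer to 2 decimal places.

|zone P| = 4, |zone Q| = 24, |zone P∩zone Q| = 1.75.
|zone P △ zone Q| = |zone P| + |zone Q| − 2·|zone P∩zone Q| = 4 + 24 − 3.5 = 24.50.

24.50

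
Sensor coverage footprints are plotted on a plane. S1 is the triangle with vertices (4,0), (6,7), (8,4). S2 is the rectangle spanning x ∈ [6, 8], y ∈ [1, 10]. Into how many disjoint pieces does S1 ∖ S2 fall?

S1 ∖ S2 is a single connected region.

1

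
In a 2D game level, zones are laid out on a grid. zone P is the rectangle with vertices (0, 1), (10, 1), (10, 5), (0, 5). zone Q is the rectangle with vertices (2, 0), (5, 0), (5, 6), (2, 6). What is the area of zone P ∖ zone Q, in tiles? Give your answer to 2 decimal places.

28.00

|zone P∩zone Q|: x∈[2,5], y∈[1,5] → 3·4 = 12.
|zone P| = 40.
|zone P ∖ zone Q| = |zone P| − |zone P∩zone Q| = 40 − 12 = 28.00.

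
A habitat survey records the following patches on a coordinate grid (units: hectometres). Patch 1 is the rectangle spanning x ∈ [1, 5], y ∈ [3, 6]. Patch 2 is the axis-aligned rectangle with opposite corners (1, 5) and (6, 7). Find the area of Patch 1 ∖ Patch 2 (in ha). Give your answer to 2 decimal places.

8.00

|Patch 1∩Patch 2|: x∈[1,5], y∈[5,6] → 4·1 = 4.
|Patch 1| = 12.
|Patch 1 ∖ Patch 2| = |Patch 1| − |Patch 1∩Patch 2| = 12 − 4 = 8.00.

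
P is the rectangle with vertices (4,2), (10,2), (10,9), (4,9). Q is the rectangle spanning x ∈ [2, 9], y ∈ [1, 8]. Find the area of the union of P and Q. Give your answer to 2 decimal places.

61.00

By inclusion–exclusion:
Individual areas: |P| = 42, |Q| = 49.
|P∩Q|: x∈[4,9], y∈[2,8] → 5·6 = 30.
|P ∪ Q| = 91 − 30 = 61.00.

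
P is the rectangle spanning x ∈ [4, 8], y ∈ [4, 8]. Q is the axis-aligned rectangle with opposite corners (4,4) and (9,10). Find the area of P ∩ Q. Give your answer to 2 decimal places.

16.00

|P∩Q|: x∈[4,8], y∈[4,8] → 4·4 = 16.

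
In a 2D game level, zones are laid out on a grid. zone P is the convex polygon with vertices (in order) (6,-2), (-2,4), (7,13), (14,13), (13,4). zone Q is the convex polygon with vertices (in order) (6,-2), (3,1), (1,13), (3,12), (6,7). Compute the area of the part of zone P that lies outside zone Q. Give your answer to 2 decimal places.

111.12

|zone P| = 144, |zone P∩zone Q| = 32.8839.
|zone P ∖ zone Q| = |zone P| − |zone P∩zone Q| = 144 − 32.8839 = 111.12.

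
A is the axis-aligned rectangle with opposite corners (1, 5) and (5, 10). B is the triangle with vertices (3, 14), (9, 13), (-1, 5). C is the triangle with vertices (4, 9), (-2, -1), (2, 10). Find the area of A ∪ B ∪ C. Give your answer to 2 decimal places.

By inclusion–exclusion:
Individual areas: |A| = 20, |B| = 29, |C| = 13.
|A∩B| = 7.1444.
|A∩C| = 7.825.
|B∩C| = 4.3333.
|A∩B∩C| = 4.225.
|A ∪ B ∪ C| = 62 − 19.3028 + 4.225 = 46.92.

46.92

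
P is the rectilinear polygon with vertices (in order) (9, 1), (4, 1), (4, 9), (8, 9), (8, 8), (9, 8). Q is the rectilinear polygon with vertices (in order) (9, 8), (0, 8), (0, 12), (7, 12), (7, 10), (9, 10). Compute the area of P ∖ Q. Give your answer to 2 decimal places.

|P| = 39, |P∩Q| = 4.
|P ∖ Q| = |P| − |P∩Q| = 39 − 4 = 35.00.

35.00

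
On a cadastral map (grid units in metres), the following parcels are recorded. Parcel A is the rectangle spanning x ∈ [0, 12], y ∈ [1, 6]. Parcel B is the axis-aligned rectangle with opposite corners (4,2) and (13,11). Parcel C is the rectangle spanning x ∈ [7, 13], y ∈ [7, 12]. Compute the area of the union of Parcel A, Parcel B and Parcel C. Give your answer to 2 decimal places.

By inclusion–exclusion:
Individual areas: |Parcel A| = 60, |Parcel B| = 81, |Parcel C| = 30.
|Parcel A∩Parcel B|: x∈[4,12], y∈[2,6] → 8·4 = 32.
|Parcel A∩Parcel C| = 0 (no overlap).
|Parcel B∩Parcel C|: x∈[7,13], y∈[7,11] → 6·4 = 24.
|Parcel A∩Parcel B∩Parcel C| = 0.
|Parcel A ∪ Parcel B ∪ Parcel C| = 171 − 56 + 0 = 115.00.

115.00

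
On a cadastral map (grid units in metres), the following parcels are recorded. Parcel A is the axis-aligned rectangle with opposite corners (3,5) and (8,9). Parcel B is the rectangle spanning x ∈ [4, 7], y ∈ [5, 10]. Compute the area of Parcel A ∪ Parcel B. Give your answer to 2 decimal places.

By inclusion–exclusion:
Individual areas: |Parcel A| = 20, |Parcel B| = 15.
|Parcel A∩Parcel B|: x∈[4,7], y∈[5,9] → 3·4 = 12.
|Parcel A ∪ Parcel B| = 35 − 12 = 23.00.

23.00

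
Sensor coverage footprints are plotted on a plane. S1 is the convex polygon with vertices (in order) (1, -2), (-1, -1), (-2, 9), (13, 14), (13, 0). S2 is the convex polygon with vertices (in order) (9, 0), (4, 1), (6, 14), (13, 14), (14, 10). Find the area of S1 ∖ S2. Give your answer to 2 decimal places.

97.61

|S1| = 183.5, |S1∩S2| = 85.8919.
|S1 ∖ S2| = |S1| − |S1∩S2| = 183.5 − 85.8919 = 97.61.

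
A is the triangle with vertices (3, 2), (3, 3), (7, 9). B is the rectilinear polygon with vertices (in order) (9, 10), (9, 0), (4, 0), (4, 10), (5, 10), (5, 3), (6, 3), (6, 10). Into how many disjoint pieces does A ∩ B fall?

A ∩ B splits into 2 disjoint pieces (area 0.625, area 0.125).

2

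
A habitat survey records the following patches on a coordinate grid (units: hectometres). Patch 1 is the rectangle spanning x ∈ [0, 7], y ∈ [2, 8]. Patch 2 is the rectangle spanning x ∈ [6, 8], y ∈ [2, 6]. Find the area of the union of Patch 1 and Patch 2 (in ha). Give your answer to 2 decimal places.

46.00

By inclusion–exclusion:
Individual areas: |Patch 1| = 42, |Patch 2| = 8.
|Patch 1∩Patch 2|: x∈[6,7], y∈[2,6] → 1·4 = 4.
|Patch 1 ∪ Patch 2| = 50 − 4 = 46.00.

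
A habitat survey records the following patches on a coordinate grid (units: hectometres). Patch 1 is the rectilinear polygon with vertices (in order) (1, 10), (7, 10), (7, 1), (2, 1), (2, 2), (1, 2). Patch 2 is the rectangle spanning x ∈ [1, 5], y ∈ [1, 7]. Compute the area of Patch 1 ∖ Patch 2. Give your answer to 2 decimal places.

|Patch 1| = 53, |Patch 1∩Patch 2| = 23.
|Patch 1 ∖ Patch 2| = |Patch 1| − |Patch 1∩Patch 2| = 53 − 23 = 30.00.

30.00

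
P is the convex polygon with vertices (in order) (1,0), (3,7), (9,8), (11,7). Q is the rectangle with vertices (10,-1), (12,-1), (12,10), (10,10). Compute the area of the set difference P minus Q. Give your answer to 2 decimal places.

31.40

|P| = 32, |P∩Q| = 0.6.
|P ∖ Q| = |P| − |P∩Q| = 32 − 0.6 = 31.40.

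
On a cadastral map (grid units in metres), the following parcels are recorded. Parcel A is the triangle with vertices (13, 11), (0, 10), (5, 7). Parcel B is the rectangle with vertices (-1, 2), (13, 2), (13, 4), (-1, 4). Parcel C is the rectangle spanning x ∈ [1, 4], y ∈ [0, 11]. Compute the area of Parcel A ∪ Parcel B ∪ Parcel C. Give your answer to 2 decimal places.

By inclusion–exclusion:
Individual areas: |Parcel A| = 22, |Parcel B| = 28, |Parcel C| = 33.
|Parcel A∩Parcel B| = 0.
|Parcel A∩Parcel C| = 5.0769.
|Parcel B∩Parcel C|: x∈[1,4], y∈[2,4] → 3·2 = 6.
|Parcel A∩Parcel B∩Parcel C| = 0.
|Parcel A ∪ Parcel B ∪ Parcel C| = 83 − 11.0769 + 0 = 71.92.

71.92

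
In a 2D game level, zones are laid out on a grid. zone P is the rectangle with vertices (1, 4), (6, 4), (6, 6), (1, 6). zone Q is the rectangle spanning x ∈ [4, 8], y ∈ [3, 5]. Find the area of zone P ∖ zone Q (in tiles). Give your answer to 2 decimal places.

8.00

|zone P∩zone Q|: x∈[4,6], y∈[4,5] → 2·1 = 2.
|zone P| = 10.
|zone P ∖ zone Q| = |zone P| − |zone P∩zone Q| = 10 − 2 = 8.00.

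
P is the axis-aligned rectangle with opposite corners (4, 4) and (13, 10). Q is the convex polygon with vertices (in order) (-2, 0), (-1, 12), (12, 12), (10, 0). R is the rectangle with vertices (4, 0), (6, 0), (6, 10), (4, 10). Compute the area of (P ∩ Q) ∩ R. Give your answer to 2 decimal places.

The region (P ∩ Q) ∩ R is the polygon with vertices (4,10), (6,10), (6,4), (4,4).
By the shoelace formula its area is 12.00.

12.00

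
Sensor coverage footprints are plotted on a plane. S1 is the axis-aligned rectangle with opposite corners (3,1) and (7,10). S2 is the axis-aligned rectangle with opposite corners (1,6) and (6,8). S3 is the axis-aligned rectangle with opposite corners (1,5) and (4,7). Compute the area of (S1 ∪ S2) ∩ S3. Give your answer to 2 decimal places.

4.00

The region (S1 ∪ S2) ∩ S3 is the polygon with vertices (3,6), (1,6), (1,7), (4,7), (4,5), (3,5).
By the shoelace formula its area is 4.00.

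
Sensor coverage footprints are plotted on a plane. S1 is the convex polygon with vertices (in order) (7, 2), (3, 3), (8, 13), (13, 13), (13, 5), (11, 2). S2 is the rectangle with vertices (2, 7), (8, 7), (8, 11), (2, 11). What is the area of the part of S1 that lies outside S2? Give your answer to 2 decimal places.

|S1| = 80, |S1∩S2| = 8.
|S1 ∖ S2| = |S1| − |S1∩S2| = 80 − 8 = 72.00.

72.00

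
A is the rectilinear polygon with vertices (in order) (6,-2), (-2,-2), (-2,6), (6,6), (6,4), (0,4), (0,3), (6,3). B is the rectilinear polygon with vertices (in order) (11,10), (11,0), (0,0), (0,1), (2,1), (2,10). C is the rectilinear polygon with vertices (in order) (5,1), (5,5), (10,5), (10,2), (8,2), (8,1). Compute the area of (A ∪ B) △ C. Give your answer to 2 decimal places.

110.00

|A ∪ B| = 128.
|(A ∪ B) ∩ C| = 18.
|(A ∪ B) △ C| = 128 + 18 − 36 = 110.00.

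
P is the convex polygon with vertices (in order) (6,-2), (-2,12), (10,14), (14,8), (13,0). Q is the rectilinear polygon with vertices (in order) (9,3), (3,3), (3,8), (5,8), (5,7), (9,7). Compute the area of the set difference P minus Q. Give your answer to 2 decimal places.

|P| = 163, |P∩Q| = 25.9821.
|P ∖ Q| = |P| − |P∩Q| = 163 − 25.9821 = 137.02.

137.02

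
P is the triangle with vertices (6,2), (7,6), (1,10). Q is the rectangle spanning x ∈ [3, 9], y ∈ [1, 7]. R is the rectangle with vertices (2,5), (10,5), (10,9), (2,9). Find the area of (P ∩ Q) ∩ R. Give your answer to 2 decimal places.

6.11

The region (P ∩ Q) ∩ R is the polygon with vertices (6.75,5), (4.125,5), (3,6.8), (3,7), (5.5,7), (7,6).
By the shoelace formula its area is 6.11.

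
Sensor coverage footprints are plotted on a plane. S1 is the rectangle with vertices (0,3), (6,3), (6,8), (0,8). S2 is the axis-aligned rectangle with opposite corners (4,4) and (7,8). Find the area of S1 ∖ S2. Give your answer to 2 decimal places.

|S1∩S2|: x∈[4,6], y∈[4,8] → 2·4 = 8.
|S1| = 30.
|S1 ∖ S2| = |S1| − |S1∩S2| = 30 − 8 = 22.00.

22.00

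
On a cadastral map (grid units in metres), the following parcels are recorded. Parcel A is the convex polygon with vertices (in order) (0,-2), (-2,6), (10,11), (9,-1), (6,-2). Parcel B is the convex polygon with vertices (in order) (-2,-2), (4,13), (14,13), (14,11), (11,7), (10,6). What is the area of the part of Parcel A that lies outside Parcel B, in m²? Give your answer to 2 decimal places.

|Parcel A| = 109.5, |Parcel A∩Parcel B| = 59.603.
|Parcel A ∖ Parcel B| = |Parcel A| − |Parcel A∩Parcel B| = 109.5 − 59.603 = 49.90.

49.90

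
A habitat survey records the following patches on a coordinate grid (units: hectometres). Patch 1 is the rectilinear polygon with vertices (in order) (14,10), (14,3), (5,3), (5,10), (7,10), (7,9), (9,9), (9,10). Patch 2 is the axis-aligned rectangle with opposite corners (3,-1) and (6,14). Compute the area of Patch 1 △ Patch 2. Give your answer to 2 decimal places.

92.00

|Patch 1| = 61, |Patch 2| = 45, |Patch 1∩Patch 2| = 7.
|Patch 1 △ Patch 2| = |Patch 1| + |Patch 2| − 2·|Patch 1∩Patch 2| = 61 + 45 − 14 = 92.00.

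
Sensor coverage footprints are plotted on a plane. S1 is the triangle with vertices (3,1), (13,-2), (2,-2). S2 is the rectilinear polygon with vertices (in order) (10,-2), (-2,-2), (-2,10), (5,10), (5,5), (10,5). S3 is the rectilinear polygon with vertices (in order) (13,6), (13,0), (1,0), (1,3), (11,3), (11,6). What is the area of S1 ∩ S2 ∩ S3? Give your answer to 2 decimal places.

The intersection is the polygon with vertices (3,1), (6.333,0), (2.667,0).
By the shoelace formula its area is 1.83.

1.83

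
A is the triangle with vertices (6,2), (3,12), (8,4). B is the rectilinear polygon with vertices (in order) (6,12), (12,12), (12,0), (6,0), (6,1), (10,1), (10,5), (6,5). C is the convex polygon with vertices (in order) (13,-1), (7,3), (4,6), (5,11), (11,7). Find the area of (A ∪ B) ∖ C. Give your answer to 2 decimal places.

|A ∪ B| = 67.4875.
|(A ∪ B) ∩ C| = 35.307.
|(A ∪ B) ∖ C| = 67.4875 − 35.307 = 32.18.

32.18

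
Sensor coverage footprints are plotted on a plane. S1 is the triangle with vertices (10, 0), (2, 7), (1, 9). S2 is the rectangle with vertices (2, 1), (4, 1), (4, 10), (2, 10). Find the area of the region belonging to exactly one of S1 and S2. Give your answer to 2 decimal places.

|S1| = 4.5, |S2| = 18, |S1∩S2| = 1.75.
|S1 △ S2| = |S1| + |S2| − 2·|S1∩S2| = 4.5 + 18 − 3.5 = 19.00.

19.00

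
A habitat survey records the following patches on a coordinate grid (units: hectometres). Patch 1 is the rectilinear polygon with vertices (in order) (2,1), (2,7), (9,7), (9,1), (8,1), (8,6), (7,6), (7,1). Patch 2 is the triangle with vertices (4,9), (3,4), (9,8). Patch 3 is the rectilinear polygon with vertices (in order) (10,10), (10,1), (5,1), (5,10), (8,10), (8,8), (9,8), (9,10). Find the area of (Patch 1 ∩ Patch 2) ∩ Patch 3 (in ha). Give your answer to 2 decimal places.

The region (Patch 1 ∩ Patch 2) ∩ Patch 3 is the polygon with vertices (5,5.333), (5,7), (7.5,7).
By the shoelace formula its area is 2.08.

2.08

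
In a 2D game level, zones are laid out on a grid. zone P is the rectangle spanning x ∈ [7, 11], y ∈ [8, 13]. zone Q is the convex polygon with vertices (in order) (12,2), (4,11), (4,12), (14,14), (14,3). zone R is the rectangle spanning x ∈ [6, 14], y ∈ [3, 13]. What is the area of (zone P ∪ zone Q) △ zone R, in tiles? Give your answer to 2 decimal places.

23.79

|zone P ∪ zone Q| = 73.4.
|(zone P ∪ zone Q) ∩ zone R| = 64.8056.
|(zone P ∪ zone Q) △ zone R| = 73.4 + 80 − 129.6111 = 23.79.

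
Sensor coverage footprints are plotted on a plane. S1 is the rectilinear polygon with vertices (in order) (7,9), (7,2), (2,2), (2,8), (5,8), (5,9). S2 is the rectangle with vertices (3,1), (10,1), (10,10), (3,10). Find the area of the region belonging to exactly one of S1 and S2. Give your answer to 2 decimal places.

|S1| = 32, |S2| = 63, |S1∩S2| = 26.
|S1 △ S2| = |S1| + |S2| − 2·|S1∩S2| = 32 + 63 − 52 = 43.00.

43.00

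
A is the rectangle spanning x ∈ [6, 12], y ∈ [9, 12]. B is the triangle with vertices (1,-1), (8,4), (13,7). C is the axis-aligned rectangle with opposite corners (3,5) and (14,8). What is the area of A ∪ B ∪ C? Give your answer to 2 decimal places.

52.67

By inclusion–exclusion:
Individual areas: |A| = 18, |B| = 2, |C| = 33.
|A∩B| = 0.
|A∩C| = 0 (no overlap).
|B∩C| = 0.3333.
|A∩B∩C| = 0.
|A ∪ B ∪ C| = 53 − 0.3333 + 0 = 52.67.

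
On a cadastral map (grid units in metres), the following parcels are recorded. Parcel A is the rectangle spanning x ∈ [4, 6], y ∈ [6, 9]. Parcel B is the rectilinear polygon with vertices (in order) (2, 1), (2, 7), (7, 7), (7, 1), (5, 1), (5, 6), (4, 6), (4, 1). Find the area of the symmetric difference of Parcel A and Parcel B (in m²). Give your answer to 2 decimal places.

27.00

|Parcel A| = 6, |Parcel B| = 25, |Parcel A∩Parcel B| = 2.
|Parcel A △ Parcel B| = |Parcel A| + |Parcel B| − 2·|Parcel A∩Parcel B| = 6 + 25 − 4 = 27.00.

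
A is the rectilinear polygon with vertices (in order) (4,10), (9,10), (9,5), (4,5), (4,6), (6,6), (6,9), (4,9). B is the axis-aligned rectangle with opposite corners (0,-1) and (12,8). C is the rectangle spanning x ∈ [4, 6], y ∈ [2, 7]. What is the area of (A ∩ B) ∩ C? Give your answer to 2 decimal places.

2.00

|A ∩ B| = 11.
|(A ∩ B) ∩ C| = 2.00.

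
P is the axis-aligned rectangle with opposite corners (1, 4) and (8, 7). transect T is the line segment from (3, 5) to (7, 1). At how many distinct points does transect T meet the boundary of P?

1

The segment meets the boundary at (4,4).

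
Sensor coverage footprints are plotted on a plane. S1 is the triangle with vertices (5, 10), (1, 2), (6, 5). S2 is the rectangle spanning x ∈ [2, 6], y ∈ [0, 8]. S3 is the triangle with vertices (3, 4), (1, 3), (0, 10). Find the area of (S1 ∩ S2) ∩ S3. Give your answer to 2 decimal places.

The region (S1 ∩ S2) ∩ S3 is the polygon with vertices (2,4), (2.5,5), (3,4), (2,3.5).
By the shoelace formula its area is 0.75.

0.75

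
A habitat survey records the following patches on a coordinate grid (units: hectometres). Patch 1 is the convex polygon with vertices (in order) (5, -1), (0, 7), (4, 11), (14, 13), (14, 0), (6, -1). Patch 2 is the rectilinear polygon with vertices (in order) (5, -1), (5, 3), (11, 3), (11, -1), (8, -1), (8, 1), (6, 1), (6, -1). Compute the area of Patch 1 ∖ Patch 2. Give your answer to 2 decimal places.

|Patch 1| = 146, |Patch 1∩Patch 2| = 18.6875.
|Patch 1 ∖ Patch 2| = |Patch 1| − |Patch 1∩Patch 2| = 146 − 18.6875 = 127.31.

127.31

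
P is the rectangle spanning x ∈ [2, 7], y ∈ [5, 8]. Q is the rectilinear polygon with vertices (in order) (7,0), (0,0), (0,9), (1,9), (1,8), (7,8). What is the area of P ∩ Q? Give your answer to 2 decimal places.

The intersection is the polygon with vertices (7,5), (2,5), (2,8), (7,8).
By the shoelace formula its area is 15.00.

15.00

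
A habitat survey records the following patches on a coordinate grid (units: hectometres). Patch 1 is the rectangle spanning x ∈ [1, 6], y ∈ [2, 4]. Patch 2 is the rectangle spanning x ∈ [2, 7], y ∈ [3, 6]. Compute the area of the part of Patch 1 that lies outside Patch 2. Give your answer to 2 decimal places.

|Patch 1∩Patch 2|: x∈[2,6], y∈[3,4] → 4·1 = 4.
|Patch 1| = 10.
|Patch 1 ∖ Patch 2| = |Patch 1| − |Patch 1∩Patch 2| = 10 − 4 = 6.00.

6.00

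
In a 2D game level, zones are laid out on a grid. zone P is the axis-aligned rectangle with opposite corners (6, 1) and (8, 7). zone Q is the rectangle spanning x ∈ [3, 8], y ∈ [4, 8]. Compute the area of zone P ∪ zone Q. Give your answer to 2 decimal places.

26.00

By inclusion–exclusion:
Individual areas: |zone P| = 12, |zone Q| = 20.
|zone P∩zone Q|: x∈[6,8], y∈[4,7] → 2·3 = 6.
|zone P ∪ zone Q| = 32 − 6 = 26.00.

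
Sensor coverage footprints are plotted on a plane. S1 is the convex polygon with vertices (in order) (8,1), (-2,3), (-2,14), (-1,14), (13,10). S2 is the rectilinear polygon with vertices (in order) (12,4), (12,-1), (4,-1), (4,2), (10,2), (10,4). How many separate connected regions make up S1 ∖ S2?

1

S1 ∖ S2 is a single connected region.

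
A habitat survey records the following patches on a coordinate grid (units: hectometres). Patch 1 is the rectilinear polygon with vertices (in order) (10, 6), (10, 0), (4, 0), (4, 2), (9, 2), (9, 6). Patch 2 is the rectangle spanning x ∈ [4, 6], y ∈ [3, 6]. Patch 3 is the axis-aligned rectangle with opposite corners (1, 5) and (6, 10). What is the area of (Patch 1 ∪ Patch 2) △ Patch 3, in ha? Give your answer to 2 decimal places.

|Patch 1 ∪ Patch 2| = 22.
|(Patch 1 ∪ Patch 2) ∩ Patch 3| = 2.
|(Patch 1 ∪ Patch 2) △ Patch 3| = 22 + 25 − 4 = 43.00.

43.00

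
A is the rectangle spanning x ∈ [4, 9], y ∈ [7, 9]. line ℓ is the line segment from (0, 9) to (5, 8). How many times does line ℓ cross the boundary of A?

1

The segment meets the boundary at (4,8.2).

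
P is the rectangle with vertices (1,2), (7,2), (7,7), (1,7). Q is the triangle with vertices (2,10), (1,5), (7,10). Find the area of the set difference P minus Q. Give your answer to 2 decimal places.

28.00

|P| = 30, |P∩Q| = 2.
|P ∖ Q| = |P| − |P∩Q| = 30 − 2 = 28.00.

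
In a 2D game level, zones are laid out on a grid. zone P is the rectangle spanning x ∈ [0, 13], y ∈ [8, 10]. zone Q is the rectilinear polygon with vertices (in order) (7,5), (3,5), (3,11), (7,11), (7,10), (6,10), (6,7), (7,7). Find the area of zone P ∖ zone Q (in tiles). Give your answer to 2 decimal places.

|zone P| = 26, |zone P∩zone Q| = 6.
|zone P ∖ zone Q| = |zone P| − |zone P∩zone Q| = 26 − 6 = 20.00.

20.00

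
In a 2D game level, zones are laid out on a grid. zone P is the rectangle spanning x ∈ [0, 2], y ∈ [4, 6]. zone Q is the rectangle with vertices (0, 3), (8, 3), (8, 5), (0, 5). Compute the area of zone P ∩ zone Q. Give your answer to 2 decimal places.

|zone P∩zone Q|: x∈[0,2], y∈[4,5] → 2·1 = 2.

2.00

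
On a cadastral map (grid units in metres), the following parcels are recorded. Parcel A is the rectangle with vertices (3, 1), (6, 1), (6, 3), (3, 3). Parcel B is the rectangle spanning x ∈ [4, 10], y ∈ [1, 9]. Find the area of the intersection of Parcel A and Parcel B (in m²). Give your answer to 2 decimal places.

4.00

|Parcel A∩Parcel B|: x∈[4,6], y∈[1,3] → 2·2 = 4.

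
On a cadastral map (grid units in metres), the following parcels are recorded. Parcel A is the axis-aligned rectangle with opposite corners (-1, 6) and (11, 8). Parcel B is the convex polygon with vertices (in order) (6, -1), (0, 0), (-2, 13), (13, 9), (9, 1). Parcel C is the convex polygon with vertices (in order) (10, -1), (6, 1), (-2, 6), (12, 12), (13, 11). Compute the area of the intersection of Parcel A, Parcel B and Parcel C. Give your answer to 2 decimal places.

The intersection is the polygon with vertices (11,8), (11,6), (-0.923,6), (-0.99,6.433), (2.667,8).
By the shoelace formula its area is 21.10.

21.10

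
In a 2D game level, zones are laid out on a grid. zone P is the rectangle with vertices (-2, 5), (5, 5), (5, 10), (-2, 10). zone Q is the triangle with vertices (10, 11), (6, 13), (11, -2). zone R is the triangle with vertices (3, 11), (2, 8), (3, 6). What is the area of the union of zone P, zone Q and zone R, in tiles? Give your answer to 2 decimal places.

By inclusion–exclusion:
Individual areas: |zone P| = 35, |zone Q| = 25, |zone R| = 2.5.
|zone P∩zone Q| = 0.
|zone P∩zone R| = 2.3333.
|zone Q∩zone R| = 0.
|zone P∩zone Q∩zone R| = 0.
|zone P ∪ zone Q ∪ zone R| = 62.5 − 2.3333 + 0 = 60.17.

60.17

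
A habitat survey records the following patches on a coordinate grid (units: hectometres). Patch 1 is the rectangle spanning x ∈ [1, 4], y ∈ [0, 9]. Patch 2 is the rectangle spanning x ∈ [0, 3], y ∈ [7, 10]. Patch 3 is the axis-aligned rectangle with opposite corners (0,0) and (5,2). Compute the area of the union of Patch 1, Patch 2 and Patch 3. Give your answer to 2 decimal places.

36.00

By inclusion–exclusion:
Individual areas: |Patch 1| = 27, |Patch 2| = 9, |Patch 3| = 10.
|Patch 1∩Patch 2|: x∈[1,3], y∈[7,9] → 2·2 = 4.
|Patch 1∩Patch 3|: x∈[1,4], y∈[0,2] → 3·2 = 6.
|Patch 2∩Patch 3| = 0 (no overlap).
|Patch 1∩Patch 2∩Patch 3| = 0.
|Patch 1 ∪ Patch 2 ∪ Patch 3| = 46 − 10 + 0 = 36.00.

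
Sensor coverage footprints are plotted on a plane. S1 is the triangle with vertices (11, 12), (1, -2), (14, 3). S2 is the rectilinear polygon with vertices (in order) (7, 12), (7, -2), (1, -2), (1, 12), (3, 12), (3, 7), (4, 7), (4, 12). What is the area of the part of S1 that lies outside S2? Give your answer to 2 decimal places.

|S1| = 66, |S1∩S2| = 18.2769.
|S1 ∖ S2| = |S1| − |S1∩S2| = 66 − 18.2769 = 47.72.

47.72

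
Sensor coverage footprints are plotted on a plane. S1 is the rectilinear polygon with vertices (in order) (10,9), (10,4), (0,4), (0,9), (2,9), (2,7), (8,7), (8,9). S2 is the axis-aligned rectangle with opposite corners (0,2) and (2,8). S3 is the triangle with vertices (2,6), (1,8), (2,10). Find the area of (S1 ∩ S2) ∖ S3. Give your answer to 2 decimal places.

7.00

|S1 ∩ S2| = 8.
|(S1 ∩ S2) ∩ S3| = 1.
|(S1 ∩ S2) ∖ S3| = 8 − 1 = 7.00.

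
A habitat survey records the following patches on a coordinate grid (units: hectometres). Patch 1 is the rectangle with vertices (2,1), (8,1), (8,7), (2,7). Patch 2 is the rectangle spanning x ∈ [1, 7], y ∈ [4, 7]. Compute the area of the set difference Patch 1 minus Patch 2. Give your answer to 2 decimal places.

|Patch 1∩Patch 2|: x∈[2,7], y∈[4,7] → 5·3 = 15.
|Patch 1| = 36.
|Patch 1 ∖ Patch 2| = |Patch 1| − |Patch 1∩Patch 2| = 36 − 15 = 21.00.

21.00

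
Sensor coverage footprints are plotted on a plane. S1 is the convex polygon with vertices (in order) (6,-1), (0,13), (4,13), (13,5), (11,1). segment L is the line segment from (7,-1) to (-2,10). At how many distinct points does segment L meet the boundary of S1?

The segment meets the boundary at (4.9,1.567), (6.753,-0.699).

2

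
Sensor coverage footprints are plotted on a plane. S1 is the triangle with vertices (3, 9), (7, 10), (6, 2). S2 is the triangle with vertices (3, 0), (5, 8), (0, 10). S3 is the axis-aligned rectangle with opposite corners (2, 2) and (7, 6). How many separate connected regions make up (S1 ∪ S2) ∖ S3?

2

(S1 ∪ S2) ∖ S3 splits into 2 disjoint pieces (area 21.8563, area 1.1).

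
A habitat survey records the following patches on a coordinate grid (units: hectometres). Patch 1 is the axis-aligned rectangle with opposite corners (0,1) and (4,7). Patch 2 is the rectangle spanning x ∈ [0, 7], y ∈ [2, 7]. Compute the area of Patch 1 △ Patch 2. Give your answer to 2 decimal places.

19.00

|Patch 1∩Patch 2|: x∈[0,4], y∈[2,7] → 4·5 = 20.
|Patch 1 △ Patch 2| = |Patch 1| + |Patch 2| − 2·|Patch 1∩Patch 2| = 24 + 35 − 40 = 19.00.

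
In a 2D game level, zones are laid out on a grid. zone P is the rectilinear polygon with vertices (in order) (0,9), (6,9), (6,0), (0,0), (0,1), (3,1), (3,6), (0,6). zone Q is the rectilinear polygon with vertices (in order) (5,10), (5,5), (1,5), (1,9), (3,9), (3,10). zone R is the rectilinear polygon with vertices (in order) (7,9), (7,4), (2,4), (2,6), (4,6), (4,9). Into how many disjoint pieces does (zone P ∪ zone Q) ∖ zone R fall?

2

(zone P ∪ zone Q) ∖ zone R splits into 2 disjoint pieces (area 15, area 15).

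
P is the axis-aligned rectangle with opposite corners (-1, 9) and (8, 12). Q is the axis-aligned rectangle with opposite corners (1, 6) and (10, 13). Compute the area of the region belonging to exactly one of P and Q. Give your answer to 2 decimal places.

|P∩Q|: x∈[1,8], y∈[9,12] → 7·3 = 21.
|P △ Q| = |P| + |Q| − 2·|P∩Q| = 27 + 63 − 42 = 48.00.

48.00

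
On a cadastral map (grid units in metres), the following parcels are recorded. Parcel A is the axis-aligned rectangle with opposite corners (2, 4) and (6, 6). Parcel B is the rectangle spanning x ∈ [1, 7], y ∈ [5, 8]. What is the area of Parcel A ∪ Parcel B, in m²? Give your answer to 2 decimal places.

22.00

By inclusion–exclusion:
Individual areas: |Parcel A| = 8, |Parcel B| = 18.
|Parcel A∩Parcel B|: x∈[2,6], y∈[5,6] → 4·1 = 4.
|Parcel A ∪ Parcel B| = 26 − 4 = 22.00.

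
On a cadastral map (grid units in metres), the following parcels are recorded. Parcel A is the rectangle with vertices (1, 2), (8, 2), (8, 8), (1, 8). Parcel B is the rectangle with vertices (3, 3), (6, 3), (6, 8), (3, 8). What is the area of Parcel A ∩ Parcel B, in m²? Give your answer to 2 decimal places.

15.00

|Parcel A∩Parcel B|: x∈[3,6], y∈[3,8] → 3·5 = 15.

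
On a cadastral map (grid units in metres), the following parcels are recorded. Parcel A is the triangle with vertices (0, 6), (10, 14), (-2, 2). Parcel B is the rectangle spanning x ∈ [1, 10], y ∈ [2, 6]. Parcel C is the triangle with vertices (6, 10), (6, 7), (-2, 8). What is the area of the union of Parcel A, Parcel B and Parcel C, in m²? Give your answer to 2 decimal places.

56.28

By inclusion–exclusion:
Individual areas: |Parcel A| = 12, |Parcel B| = 36, |Parcel C| = 12.
|Parcel A∩Parcel B| = 0.5.
|Parcel A∩Parcel C| = 3.2236.
|Parcel B∩Parcel C| = 0.
|Parcel A∩Parcel B∩Parcel C| = 0.
|Parcel A ∪ Parcel B ∪ Parcel C| = 60 − 3.7236 + 0 = 56.28.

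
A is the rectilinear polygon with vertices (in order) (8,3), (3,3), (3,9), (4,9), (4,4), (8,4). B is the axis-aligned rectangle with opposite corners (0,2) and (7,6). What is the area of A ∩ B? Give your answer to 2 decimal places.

The intersection is the polygon with vertices (3,3), (3,6), (4,6), (4,4), (7,4), (7,3).
By the shoelace formula its area is 6.00.

6.00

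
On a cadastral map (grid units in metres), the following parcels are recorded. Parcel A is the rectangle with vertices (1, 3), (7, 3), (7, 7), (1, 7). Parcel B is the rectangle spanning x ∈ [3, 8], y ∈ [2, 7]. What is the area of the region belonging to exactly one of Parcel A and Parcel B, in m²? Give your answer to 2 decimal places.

17.00

|Parcel A∩Parcel B|: x∈[3,7], y∈[3,7] → 4·4 = 16.
|Parcel A △ Parcel B| = |Parcel A| + |Parcel B| − 2·|Parcel A∩Parcel B| = 24 + 25 − 32 = 17.00.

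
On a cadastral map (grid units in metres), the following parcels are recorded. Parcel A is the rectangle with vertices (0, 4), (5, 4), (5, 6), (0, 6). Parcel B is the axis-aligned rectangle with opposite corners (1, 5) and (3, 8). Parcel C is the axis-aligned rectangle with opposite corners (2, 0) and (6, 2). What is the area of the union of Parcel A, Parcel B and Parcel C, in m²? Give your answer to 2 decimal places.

By inclusion–exclusion:
Individual areas: |Parcel A| = 10, |Parcel B| = 6, |Parcel C| = 8.
|Parcel A∩Parcel B|: x∈[1,3], y∈[5,6] → 2·1 = 2.
|Parcel A∩Parcel C| = 0 (no overlap).
|Parcel B∩Parcel C| = 0 (no overlap).
|Parcel A∩Parcel B∩Parcel C| = 0.
|Parcel A ∪ Parcel B ∪ Parcel C| = 24 − 2 + 0 = 22.00.

22.00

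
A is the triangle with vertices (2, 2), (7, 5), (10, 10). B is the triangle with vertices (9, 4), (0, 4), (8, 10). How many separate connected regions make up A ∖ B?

2

A ∖ B splits into 2 disjoint pieces (area 1.3333, area 0.8944).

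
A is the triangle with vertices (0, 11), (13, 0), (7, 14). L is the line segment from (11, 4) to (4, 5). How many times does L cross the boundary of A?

1

The segment meets the boundary at (7.719,4.469).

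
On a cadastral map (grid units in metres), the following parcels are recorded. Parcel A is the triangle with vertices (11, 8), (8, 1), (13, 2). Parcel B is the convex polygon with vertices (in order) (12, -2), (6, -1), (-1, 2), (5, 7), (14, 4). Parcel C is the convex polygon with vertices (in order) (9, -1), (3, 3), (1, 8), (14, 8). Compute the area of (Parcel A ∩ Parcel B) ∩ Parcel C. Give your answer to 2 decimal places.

The region (Parcel A ∩ Parcel B) ∩ Parcel C is the polygon with vertices (8,1), (9.875,5.375), (12.125,4.625), (10.375,1.475).
By the shoelace formula its area is 8.95.

8.95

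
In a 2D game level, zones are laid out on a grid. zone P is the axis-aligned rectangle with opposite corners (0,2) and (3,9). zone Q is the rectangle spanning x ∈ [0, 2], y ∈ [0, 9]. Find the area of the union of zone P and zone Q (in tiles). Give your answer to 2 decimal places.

By inclusion–exclusion:
Individual areas: |zone P| = 21, |zone Q| = 18.
|zone P∩zone Q|: x∈[0,2], y∈[2,9] → 2·7 = 14.
|zone P ∪ zone Q| = 39 − 14 = 25.00.

25.00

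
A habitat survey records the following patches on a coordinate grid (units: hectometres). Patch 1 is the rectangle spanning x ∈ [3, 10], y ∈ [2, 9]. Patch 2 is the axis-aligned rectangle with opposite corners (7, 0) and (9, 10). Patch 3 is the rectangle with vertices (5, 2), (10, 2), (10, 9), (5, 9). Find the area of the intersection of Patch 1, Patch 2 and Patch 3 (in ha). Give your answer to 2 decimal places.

The intersection is the polygon with vertices (9,2), (7,2), (7,9), (9,9).
By the shoelace formula its area is 14.00.

14.00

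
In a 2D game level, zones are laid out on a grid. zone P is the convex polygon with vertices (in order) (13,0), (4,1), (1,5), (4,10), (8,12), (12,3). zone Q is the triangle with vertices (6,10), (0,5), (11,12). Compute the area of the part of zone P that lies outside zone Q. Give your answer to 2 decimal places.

79.02

|zone P| = 84.5, |zone P∩zone Q| = 5.4774.
|zone P ∖ zone Q| = |zone P| − |zone P∩zone Q| = 84.5 − 5.4774 = 79.02.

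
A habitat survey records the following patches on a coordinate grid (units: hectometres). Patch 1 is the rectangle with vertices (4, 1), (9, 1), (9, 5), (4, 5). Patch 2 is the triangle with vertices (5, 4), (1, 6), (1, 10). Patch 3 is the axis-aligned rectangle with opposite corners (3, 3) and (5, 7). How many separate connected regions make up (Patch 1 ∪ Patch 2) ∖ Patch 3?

2

(Patch 1 ∪ Patch 2) ∖ Patch 3 splits into 2 disjoint pieces (area 18, area 6).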